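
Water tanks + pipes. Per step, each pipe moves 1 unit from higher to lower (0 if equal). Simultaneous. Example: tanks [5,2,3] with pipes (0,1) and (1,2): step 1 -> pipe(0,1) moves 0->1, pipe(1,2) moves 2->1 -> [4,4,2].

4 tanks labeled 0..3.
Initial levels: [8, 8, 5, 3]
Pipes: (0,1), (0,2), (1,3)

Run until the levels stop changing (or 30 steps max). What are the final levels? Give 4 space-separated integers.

Step 1: flows [0=1,0->2,1->3] -> levels [7 7 6 4]
Step 2: flows [0=1,0->2,1->3] -> levels [6 6 7 5]
Step 3: flows [0=1,2->0,1->3] -> levels [7 5 6 6]
Step 4: flows [0->1,0->2,3->1] -> levels [5 7 7 5]
Step 5: flows [1->0,2->0,1->3] -> levels [7 5 6 6]
  -> period-2 cycle: step 5 state = step 3 state; never stabilizes
  -> state at step 30: (30-3) mod 2 = 1, same as step 4 -> [5 7 7 5]

Answer: 5 7 7 5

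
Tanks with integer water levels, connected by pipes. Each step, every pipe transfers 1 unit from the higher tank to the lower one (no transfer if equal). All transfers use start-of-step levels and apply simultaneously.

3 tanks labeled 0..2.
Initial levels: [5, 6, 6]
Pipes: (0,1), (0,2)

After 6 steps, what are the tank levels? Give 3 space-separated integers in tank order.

Step 1: flows [1->0,2->0] -> levels [7 5 5]
Step 2: flows [0->1,0->2] -> levels [5 6 6]
  -> period-2 cycle: step 2 state = step 0 state
  -> state at step 6: (6-0) mod 2 = 0, same as step 0 -> [5 6 6]

Answer: 5 6 6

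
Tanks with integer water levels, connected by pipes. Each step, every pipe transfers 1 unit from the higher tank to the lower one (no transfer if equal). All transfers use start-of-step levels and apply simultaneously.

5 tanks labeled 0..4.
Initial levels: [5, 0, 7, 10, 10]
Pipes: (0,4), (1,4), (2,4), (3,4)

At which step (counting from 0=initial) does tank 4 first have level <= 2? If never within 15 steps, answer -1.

Step 1: flows [4->0,4->1,4->2,3=4] -> levels [6 1 8 10 7]
Step 2: flows [4->0,4->1,2->4,3->4] -> levels [7 2 7 9 7]
Step 3: flows [0=4,4->1,2=4,3->4] -> levels [7 3 7 8 7]
Step 4: flows [0=4,4->1,2=4,3->4] -> levels [7 4 7 7 7]
Step 5: flows [0=4,4->1,2=4,3=4] -> levels [7 5 7 7 6]
Step 6: flows [0->4,4->1,2->4,3->4] -> levels [6 6 6 6 8]
Step 7: flows [4->0,4->1,4->2,4->3] -> levels [7 7 7 7 4]
Step 8: flows [0->4,1->4,2->4,3->4] -> levels [6 6 6 6 8]
  -> period-2 cycle (repeats step 6); tank 4 never drops to <=2
Tank 4 never reaches <=2 within 15 steps

Answer: -1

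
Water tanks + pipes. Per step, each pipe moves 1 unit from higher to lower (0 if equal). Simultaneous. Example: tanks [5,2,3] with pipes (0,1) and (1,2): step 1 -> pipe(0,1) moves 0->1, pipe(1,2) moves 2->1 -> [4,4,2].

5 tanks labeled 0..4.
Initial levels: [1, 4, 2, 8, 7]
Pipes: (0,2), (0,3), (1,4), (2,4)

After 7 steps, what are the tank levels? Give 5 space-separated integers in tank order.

Step 1: flows [2->0,3->0,4->1,4->2] -> levels [3 5 2 7 5]
Step 2: flows [0->2,3->0,1=4,4->2] -> levels [3 5 4 6 4]
Step 3: flows [2->0,3->0,1->4,2=4] -> levels [5 4 3 5 5]
Step 4: flows [0->2,0=3,4->1,4->2] -> levels [4 5 5 5 3]
Step 5: flows [2->0,3->0,1->4,2->4] -> levels [6 4 3 4 5]
Step 6: flows [0->2,0->3,4->1,4->2] -> levels [4 5 5 5 3]
  -> period-2 cycle: step 6 state = step 4 state
  -> state at step 7: (7-4) mod 2 = 1, same as step 5 -> [6 4 3 4 5]

Answer: 6 4 3 4 5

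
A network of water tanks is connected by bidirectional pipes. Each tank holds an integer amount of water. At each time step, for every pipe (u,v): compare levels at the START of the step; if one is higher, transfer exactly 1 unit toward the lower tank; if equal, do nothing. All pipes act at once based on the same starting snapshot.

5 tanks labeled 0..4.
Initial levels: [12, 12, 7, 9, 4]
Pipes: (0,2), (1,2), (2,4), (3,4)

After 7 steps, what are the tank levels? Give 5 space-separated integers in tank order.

Step 1: flows [0->2,1->2,2->4,3->4] -> levels [11 11 8 8 6]
Step 2: flows [0->2,1->2,2->4,3->4] -> levels [10 10 9 7 8]
Step 3: flows [0->2,1->2,2->4,4->3] -> levels [9 9 10 8 8]
Step 4: flows [2->0,2->1,2->4,3=4] -> levels [10 10 7 8 9]
Step 5: flows [0->2,1->2,4->2,4->3] -> levels [9 9 10 9 7]
Step 6: flows [2->0,2->1,2->4,3->4] -> levels [10 10 7 8 9]
  -> period-2 cycle: step 6 state = step 4 state
  -> state at step 7: (7-4) mod 2 = 1, same as step 5 -> [9 9 10 9 7]

Answer: 9 9 10 9 7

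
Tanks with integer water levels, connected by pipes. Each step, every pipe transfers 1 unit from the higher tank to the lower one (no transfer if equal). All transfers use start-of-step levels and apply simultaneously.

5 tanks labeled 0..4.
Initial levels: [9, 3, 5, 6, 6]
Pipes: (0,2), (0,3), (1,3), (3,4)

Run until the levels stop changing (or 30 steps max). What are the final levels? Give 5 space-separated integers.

Answer: 5 5 7 7 5

Derivation:
Step 1: flows [0->2,0->3,3->1,3=4] -> levels [7 4 6 6 6]
Step 2: flows [0->2,0->3,3->1,3=4] -> levels [5 5 7 6 6]
Step 3: flows [2->0,3->0,3->1,3=4] -> levels [7 6 6 4 6]
Step 4: flows [0->2,0->3,1->3,4->3] -> levels [5 5 7 7 5]
Step 5: flows [2->0,3->0,3->1,3->4] -> levels [7 6 6 4 6]
  -> period-2 cycle: step 5 state = step 3 state; never stabilizes
  -> state at step 30: (30-3) mod 2 = 1, same as step 4 -> [5 5 7 7 5]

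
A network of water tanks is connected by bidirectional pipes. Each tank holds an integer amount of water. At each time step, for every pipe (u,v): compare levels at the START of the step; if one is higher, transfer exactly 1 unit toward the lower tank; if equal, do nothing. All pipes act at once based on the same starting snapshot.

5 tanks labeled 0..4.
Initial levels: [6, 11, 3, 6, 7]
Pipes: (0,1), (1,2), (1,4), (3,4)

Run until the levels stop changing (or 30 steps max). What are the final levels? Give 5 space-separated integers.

Answer: 7 5 6 7 8

Derivation:
Step 1: flows [1->0,1->2,1->4,4->3] -> levels [7 8 4 7 7]
Step 2: flows [1->0,1->2,1->4,3=4] -> levels [8 5 5 7 8]
Step 3: flows [0->1,1=2,4->1,4->3] -> levels [7 7 5 8 6]
Step 4: flows [0=1,1->2,1->4,3->4] -> levels [7 5 6 7 8]
Step 5: flows [0->1,2->1,4->1,4->3] -> levels [6 8 5 8 6]
Step 6: flows [1->0,1->2,1->4,3->4] -> levels [7 5 6 7 8]
  -> period-2 cycle: step 6 state = step 4 state; never stabilizes
  -> state at step 30: (30-4) mod 2 = 0, same as step 4 -> [7 5 6 7 8]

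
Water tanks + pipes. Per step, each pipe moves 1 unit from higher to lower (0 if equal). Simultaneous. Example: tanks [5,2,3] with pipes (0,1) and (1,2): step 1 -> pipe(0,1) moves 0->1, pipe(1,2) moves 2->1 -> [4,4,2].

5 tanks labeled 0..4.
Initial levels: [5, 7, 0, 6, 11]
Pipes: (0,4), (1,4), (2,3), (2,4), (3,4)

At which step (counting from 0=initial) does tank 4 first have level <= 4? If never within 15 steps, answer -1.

Answer: 4

Derivation:
Step 1: flows [4->0,4->1,3->2,4->2,4->3] -> levels [6 8 2 6 7]
Step 2: flows [4->0,1->4,3->2,4->2,4->3] -> levels [7 7 4 6 5]
Step 3: flows [0->4,1->4,3->2,4->2,3->4] -> levels [6 6 6 4 7]
Step 4: flows [4->0,4->1,2->3,4->2,4->3] -> levels [7 7 6 6 3]
Tank 4 first reaches <=4 at step 4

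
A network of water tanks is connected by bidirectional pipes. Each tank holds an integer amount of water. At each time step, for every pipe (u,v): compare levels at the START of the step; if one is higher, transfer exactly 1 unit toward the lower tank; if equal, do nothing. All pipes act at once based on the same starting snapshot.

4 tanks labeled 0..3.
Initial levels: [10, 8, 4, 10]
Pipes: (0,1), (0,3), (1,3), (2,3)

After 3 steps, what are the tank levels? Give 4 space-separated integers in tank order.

Answer: 8 10 7 7

Derivation:
Step 1: flows [0->1,0=3,3->1,3->2] -> levels [9 10 5 8]
Step 2: flows [1->0,0->3,1->3,3->2] -> levels [9 8 6 9]
Step 3: flows [0->1,0=3,3->1,3->2] -> levels [8 10 7 7]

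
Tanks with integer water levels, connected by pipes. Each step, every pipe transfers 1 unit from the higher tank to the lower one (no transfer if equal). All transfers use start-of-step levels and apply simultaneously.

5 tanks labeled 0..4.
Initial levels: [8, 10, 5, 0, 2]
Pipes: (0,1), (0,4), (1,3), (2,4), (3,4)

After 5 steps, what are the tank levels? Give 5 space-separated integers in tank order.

Step 1: flows [1->0,0->4,1->3,2->4,4->3] -> levels [8 8 4 2 3]
Step 2: flows [0=1,0->4,1->3,2->4,4->3] -> levels [7 7 3 4 4]
Step 3: flows [0=1,0->4,1->3,4->2,3=4] -> levels [6 6 4 5 4]
Step 4: flows [0=1,0->4,1->3,2=4,3->4] -> levels [5 5 4 5 6]
Step 5: flows [0=1,4->0,1=3,4->2,4->3] -> levels [6 5 5 6 3]

Answer: 6 5 5 6 3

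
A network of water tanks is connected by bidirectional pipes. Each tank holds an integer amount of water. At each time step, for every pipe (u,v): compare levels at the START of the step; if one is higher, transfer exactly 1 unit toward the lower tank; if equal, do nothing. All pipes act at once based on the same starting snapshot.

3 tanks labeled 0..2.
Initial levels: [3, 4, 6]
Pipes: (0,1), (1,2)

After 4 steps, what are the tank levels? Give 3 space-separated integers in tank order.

Answer: 4 5 4

Derivation:
Step 1: flows [1->0,2->1] -> levels [4 4 5]
Step 2: flows [0=1,2->1] -> levels [4 5 4]
Step 3: flows [1->0,1->2] -> levels [5 3 5]
Step 4: flows [0->1,2->1] -> levels [4 5 4]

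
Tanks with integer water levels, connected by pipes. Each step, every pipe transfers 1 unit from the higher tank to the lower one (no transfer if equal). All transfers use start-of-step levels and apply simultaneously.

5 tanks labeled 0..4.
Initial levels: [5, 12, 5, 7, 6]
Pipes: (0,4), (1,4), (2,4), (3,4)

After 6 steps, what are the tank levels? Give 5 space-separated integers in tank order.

Step 1: flows [4->0,1->4,4->2,3->4] -> levels [6 11 6 6 6]
Step 2: flows [0=4,1->4,2=4,3=4] -> levels [6 10 6 6 7]
Step 3: flows [4->0,1->4,4->2,4->3] -> levels [7 9 7 7 5]
Step 4: flows [0->4,1->4,2->4,3->4] -> levels [6 8 6 6 9]
Step 5: flows [4->0,4->1,4->2,4->3] -> levels [7 9 7 7 5]
  -> period-2 cycle: step 5 state = step 3 state
  -> state at step 6: (6-3) mod 2 = 1, same as step 4 -> [6 8 6 6 9]

Answer: 6 8 6 6 9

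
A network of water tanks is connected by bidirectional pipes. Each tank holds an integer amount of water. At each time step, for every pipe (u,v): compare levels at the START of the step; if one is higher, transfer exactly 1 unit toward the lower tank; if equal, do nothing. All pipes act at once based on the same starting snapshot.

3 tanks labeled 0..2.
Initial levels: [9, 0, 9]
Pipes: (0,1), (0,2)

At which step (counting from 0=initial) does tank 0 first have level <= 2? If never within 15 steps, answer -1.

Answer: -1

Derivation:
Step 1: flows [0->1,0=2] -> levels [8 1 9]
Step 2: flows [0->1,2->0] -> levels [8 2 8]
Step 3: flows [0->1,0=2] -> levels [7 3 8]
Step 4: flows [0->1,2->0] -> levels [7 4 7]
Step 5: flows [0->1,0=2] -> levels [6 5 7]
Step 6: flows [0->1,2->0] -> levels [6 6 6]
Step 7: flows [0=1,0=2] -> levels [6 6 6]
  -> stable; tank 0 stays at 6 > 2
Tank 0 never reaches <=2 within 15 steps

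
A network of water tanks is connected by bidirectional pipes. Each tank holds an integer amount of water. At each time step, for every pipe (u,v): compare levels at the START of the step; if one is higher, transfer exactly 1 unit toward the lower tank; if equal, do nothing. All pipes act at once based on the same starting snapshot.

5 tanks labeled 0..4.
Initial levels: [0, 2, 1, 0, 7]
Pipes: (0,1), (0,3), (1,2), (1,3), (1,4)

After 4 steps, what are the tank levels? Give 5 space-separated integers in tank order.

Answer: 2 1 2 2 3

Derivation:
Step 1: flows [1->0,0=3,1->2,1->3,4->1] -> levels [1 0 2 1 6]
Step 2: flows [0->1,0=3,2->1,3->1,4->1] -> levels [0 4 1 0 5]
Step 3: flows [1->0,0=3,1->2,1->3,4->1] -> levels [1 2 2 1 4]
Step 4: flows [1->0,0=3,1=2,1->3,4->1] -> levels [2 1 2 2 3]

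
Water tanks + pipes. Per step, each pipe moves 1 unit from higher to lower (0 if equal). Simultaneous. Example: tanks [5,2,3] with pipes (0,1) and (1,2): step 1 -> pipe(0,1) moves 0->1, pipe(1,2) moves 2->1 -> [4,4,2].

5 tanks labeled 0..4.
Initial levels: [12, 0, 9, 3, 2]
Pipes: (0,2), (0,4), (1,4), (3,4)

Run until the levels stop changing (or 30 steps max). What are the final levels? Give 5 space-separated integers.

Step 1: flows [0->2,0->4,4->1,3->4] -> levels [10 1 10 2 3]
Step 2: flows [0=2,0->4,4->1,4->3] -> levels [9 2 10 3 2]
Step 3: flows [2->0,0->4,1=4,3->4] -> levels [9 2 9 2 4]
Step 4: flows [0=2,0->4,4->1,4->3] -> levels [8 3 9 3 3]
Step 5: flows [2->0,0->4,1=4,3=4] -> levels [8 3 8 3 4]
Step 6: flows [0=2,0->4,4->1,4->3] -> levels [7 4 8 4 3]
Step 7: flows [2->0,0->4,1->4,3->4] -> levels [7 3 7 3 6]
Step 8: flows [0=2,0->4,4->1,4->3] -> levels [6 4 7 4 5]
Step 9: flows [2->0,0->4,4->1,4->3] -> levels [6 5 6 5 4]
Step 10: flows [0=2,0->4,1->4,3->4] -> levels [5 4 6 4 7]
Step 11: flows [2->0,4->0,4->1,4->3] -> levels [7 5 5 5 4]
Step 12: flows [0->2,0->4,1->4,3->4] -> levels [5 4 6 4 7]
  -> period-2 cycle: step 12 state = step 10 state; never stabilizes
  -> state at step 30: (30-10) mod 2 = 0, same as step 10 -> [5 4 6 4 7]

Answer: 5 4 6 4 7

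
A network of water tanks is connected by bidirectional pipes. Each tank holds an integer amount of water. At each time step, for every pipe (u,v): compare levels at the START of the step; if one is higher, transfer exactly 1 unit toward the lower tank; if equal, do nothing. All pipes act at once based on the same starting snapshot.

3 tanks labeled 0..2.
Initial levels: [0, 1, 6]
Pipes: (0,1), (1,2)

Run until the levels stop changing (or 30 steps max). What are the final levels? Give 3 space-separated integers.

Answer: 2 3 2

Derivation:
Step 1: flows [1->0,2->1] -> levels [1 1 5]
Step 2: flows [0=1,2->1] -> levels [1 2 4]
Step 3: flows [1->0,2->1] -> levels [2 2 3]
Step 4: flows [0=1,2->1] -> levels [2 3 2]
Step 5: flows [1->0,1->2] -> levels [3 1 3]
Step 6: flows [0->1,2->1] -> levels [2 3 2]
  -> period-2 cycle: step 6 state = step 4 state; never stabilizes
  -> state at step 30: (30-4) mod 2 = 0, same as step 4 -> [2 3 2]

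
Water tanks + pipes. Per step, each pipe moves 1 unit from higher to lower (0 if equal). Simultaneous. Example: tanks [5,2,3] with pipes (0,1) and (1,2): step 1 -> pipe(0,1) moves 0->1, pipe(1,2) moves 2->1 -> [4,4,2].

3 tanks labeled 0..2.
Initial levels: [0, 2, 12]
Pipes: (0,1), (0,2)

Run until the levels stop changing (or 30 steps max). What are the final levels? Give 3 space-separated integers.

Step 1: flows [1->0,2->0] -> levels [2 1 11]
Step 2: flows [0->1,2->0] -> levels [2 2 10]
Step 3: flows [0=1,2->0] -> levels [3 2 9]
Step 4: flows [0->1,2->0] -> levels [3 3 8]
Step 5: flows [0=1,2->0] -> levels [4 3 7]
Step 6: flows [0->1,2->0] -> levels [4 4 6]
Step 7: flows [0=1,2->0] -> levels [5 4 5]
Step 8: flows [0->1,0=2] -> levels [4 5 5]
Step 9: flows [1->0,2->0] -> levels [6 4 4]
Step 10: flows [0->1,0->2] -> levels [4 5 5]
  -> period-2 cycle: step 10 state = step 8 state; never stabilizes
  -> state at step 30: (30-8) mod 2 = 0, same as step 8 -> [4 5 5]

Answer: 4 5 5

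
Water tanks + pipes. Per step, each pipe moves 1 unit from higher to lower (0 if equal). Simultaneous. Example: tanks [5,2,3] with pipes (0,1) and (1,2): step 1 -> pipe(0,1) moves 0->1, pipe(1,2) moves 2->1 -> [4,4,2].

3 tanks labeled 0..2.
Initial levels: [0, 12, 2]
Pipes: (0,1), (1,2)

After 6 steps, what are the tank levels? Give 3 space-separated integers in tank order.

Answer: 5 4 5

Derivation:
Step 1: flows [1->0,1->2] -> levels [1 10 3]
Step 2: flows [1->0,1->2] -> levels [2 8 4]
Step 3: flows [1->0,1->2] -> levels [3 6 5]
Step 4: flows [1->0,1->2] -> levels [4 4 6]
Step 5: flows [0=1,2->1] -> levels [4 5 5]
Step 6: flows [1->0,1=2] -> levels [5 4 5]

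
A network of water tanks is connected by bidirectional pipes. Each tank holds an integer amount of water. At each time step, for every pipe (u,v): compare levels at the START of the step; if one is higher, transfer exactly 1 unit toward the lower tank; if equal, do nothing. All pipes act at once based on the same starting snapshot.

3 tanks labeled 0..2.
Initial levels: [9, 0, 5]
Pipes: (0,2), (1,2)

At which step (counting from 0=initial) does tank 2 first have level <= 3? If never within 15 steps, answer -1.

Answer: -1

Derivation:
Step 1: flows [0->2,2->1] -> levels [8 1 5]
Step 2: flows [0->2,2->1] -> levels [7 2 5]
Step 3: flows [0->2,2->1] -> levels [6 3 5]
Step 4: flows [0->2,2->1] -> levels [5 4 5]
Step 5: flows [0=2,2->1] -> levels [5 5 4]
Step 6: flows [0->2,1->2] -> levels [4 4 6]
Step 7: flows [2->0,2->1] -> levels [5 5 4]
  -> period-2 cycle (repeats step 5); tank 2 never drops to <=3
Tank 2 never reaches <=3 within 15 steps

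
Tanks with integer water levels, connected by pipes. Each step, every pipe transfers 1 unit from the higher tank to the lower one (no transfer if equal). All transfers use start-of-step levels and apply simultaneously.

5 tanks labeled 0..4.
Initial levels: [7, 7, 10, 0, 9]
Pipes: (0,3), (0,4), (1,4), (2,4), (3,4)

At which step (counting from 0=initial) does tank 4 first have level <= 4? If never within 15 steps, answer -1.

Step 1: flows [0->3,4->0,4->1,2->4,4->3] -> levels [7 8 9 2 7]
Step 2: flows [0->3,0=4,1->4,2->4,4->3] -> levels [6 7 8 4 8]
Step 3: flows [0->3,4->0,4->1,2=4,4->3] -> levels [6 8 8 6 5]
Step 4: flows [0=3,0->4,1->4,2->4,3->4] -> levels [5 7 7 5 9]
Step 5: flows [0=3,4->0,4->1,4->2,4->3] -> levels [6 8 8 6 5]
  -> period-2 cycle (repeats step 3); tank 4 never drops to <=4
Tank 4 never reaches <=4 within 15 steps

Answer: -1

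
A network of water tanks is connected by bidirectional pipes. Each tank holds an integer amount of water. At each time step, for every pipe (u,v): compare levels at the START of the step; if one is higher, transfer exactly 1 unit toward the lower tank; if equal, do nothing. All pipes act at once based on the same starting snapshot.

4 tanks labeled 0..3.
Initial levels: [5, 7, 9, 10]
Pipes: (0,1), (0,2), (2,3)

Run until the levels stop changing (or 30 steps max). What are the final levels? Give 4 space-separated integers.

Step 1: flows [1->0,2->0,3->2] -> levels [7 6 9 9]
Step 2: flows [0->1,2->0,2=3] -> levels [7 7 8 9]
Step 3: flows [0=1,2->0,3->2] -> levels [8 7 8 8]
Step 4: flows [0->1,0=2,2=3] -> levels [7 8 8 8]
Step 5: flows [1->0,2->0,2=3] -> levels [9 7 7 8]
Step 6: flows [0->1,0->2,3->2] -> levels [7 8 9 7]
Step 7: flows [1->0,2->0,2->3] -> levels [9 7 7 8]
  -> period-2 cycle: step 7 state = step 5 state; never stabilizes
  -> state at step 30: (30-5) mod 2 = 1, same as step 6 -> [7 8 9 7]

Answer: 7 8 9 7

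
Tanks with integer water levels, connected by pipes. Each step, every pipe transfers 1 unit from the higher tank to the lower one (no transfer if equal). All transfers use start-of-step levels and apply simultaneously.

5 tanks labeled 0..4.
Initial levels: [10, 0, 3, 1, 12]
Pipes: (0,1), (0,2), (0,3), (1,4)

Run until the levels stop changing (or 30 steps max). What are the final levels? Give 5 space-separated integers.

Answer: 7 5 4 4 6

Derivation:
Step 1: flows [0->1,0->2,0->3,4->1] -> levels [7 2 4 2 11]
Step 2: flows [0->1,0->2,0->3,4->1] -> levels [4 4 5 3 10]
Step 3: flows [0=1,2->0,0->3,4->1] -> levels [4 5 4 4 9]
Step 4: flows [1->0,0=2,0=3,4->1] -> levels [5 5 4 4 8]
Step 5: flows [0=1,0->2,0->3,4->1] -> levels [3 6 5 5 7]
Step 6: flows [1->0,2->0,3->0,4->1] -> levels [6 6 4 4 6]
Step 7: flows [0=1,0->2,0->3,1=4] -> levels [4 6 5 5 6]
Step 8: flows [1->0,2->0,3->0,1=4] -> levels [7 5 4 4 6]
Step 9: flows [0->1,0->2,0->3,4->1] -> levels [4 7 5 5 5]
Step 10: flows [1->0,2->0,3->0,1->4] -> levels [7 5 4 4 6]
  -> period-2 cycle: step 10 state = step 8 state; never stabilizes
  -> state at step 30: (30-8) mod 2 = 0, same as step 8 -> [7 5 4 4 6]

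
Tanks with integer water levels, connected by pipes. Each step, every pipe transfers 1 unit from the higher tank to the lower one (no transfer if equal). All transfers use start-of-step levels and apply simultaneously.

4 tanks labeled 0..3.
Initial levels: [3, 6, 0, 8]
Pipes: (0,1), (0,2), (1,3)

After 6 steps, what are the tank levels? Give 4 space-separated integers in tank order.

Step 1: flows [1->0,0->2,3->1] -> levels [3 6 1 7]
Step 2: flows [1->0,0->2,3->1] -> levels [3 6 2 6]
Step 3: flows [1->0,0->2,1=3] -> levels [3 5 3 6]
Step 4: flows [1->0,0=2,3->1] -> levels [4 5 3 5]
Step 5: flows [1->0,0->2,1=3] -> levels [4 4 4 5]
Step 6: flows [0=1,0=2,3->1] -> levels [4 5 4 4]

Answer: 4 5 4 4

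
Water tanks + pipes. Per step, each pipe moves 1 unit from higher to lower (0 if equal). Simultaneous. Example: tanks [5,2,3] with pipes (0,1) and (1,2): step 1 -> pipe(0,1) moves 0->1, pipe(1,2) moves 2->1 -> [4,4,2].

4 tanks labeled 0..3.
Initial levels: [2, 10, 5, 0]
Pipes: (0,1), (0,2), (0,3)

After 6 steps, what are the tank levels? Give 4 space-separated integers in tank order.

Step 1: flows [1->0,2->0,0->3] -> levels [3 9 4 1]
Step 2: flows [1->0,2->0,0->3] -> levels [4 8 3 2]
Step 3: flows [1->0,0->2,0->3] -> levels [3 7 4 3]
Step 4: flows [1->0,2->0,0=3] -> levels [5 6 3 3]
Step 5: flows [1->0,0->2,0->3] -> levels [4 5 4 4]
Step 6: flows [1->0,0=2,0=3] -> levels [5 4 4 4]

Answer: 5 4 4 4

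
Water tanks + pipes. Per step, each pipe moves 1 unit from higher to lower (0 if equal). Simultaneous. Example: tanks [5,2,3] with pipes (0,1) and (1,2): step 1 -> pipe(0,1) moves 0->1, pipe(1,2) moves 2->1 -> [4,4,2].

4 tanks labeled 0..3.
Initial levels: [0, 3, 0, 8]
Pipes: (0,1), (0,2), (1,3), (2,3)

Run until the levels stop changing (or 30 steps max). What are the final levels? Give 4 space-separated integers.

Step 1: flows [1->0,0=2,3->1,3->2] -> levels [1 3 1 6]
Step 2: flows [1->0,0=2,3->1,3->2] -> levels [2 3 2 4]
Step 3: flows [1->0,0=2,3->1,3->2] -> levels [3 3 3 2]
Step 4: flows [0=1,0=2,1->3,2->3] -> levels [3 2 2 4]
Step 5: flows [0->1,0->2,3->1,3->2] -> levels [1 4 4 2]
Step 6: flows [1->0,2->0,1->3,2->3] -> levels [3 2 2 4]
  -> period-2 cycle: step 6 state = step 4 state; never stabilizes
  -> state at step 30: (30-4) mod 2 = 0, same as step 4 -> [3 2 2 4]

Answer: 3 2 2 4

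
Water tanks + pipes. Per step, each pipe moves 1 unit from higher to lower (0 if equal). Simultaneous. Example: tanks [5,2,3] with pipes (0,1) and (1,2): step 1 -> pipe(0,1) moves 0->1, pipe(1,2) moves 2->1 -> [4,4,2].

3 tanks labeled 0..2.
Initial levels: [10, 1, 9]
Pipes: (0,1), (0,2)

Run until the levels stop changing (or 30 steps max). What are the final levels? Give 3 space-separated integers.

Answer: 6 7 7

Derivation:
Step 1: flows [0->1,0->2] -> levels [8 2 10]
Step 2: flows [0->1,2->0] -> levels [8 3 9]
Step 3: flows [0->1,2->0] -> levels [8 4 8]
Step 4: flows [0->1,0=2] -> levels [7 5 8]
Step 5: flows [0->1,2->0] -> levels [7 6 7]
Step 6: flows [0->1,0=2] -> levels [6 7 7]
Step 7: flows [1->0,2->0] -> levels [8 6 6]
Step 8: flows [0->1,0->2] -> levels [6 7 7]
  -> period-2 cycle: step 8 state = step 6 state; never stabilizes
  -> state at step 30: (30-6) mod 2 = 0, same as step 6 -> [6 7 7]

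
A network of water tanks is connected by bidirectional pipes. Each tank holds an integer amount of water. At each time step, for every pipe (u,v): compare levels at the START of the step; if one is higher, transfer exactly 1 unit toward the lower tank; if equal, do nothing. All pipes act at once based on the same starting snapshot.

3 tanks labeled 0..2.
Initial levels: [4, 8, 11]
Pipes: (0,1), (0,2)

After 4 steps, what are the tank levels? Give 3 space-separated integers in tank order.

Step 1: flows [1->0,2->0] -> levels [6 7 10]
Step 2: flows [1->0,2->0] -> levels [8 6 9]
Step 3: flows [0->1,2->0] -> levels [8 7 8]
Step 4: flows [0->1,0=2] -> levels [7 8 8]

Answer: 7 8 8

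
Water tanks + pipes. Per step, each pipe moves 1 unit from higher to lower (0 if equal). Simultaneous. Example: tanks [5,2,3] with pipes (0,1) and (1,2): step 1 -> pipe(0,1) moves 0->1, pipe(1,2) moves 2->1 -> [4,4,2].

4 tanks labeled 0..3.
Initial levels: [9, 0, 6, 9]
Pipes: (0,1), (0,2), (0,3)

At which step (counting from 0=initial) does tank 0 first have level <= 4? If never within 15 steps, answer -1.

Step 1: flows [0->1,0->2,0=3] -> levels [7 1 7 9]
Step 2: flows [0->1,0=2,3->0] -> levels [7 2 7 8]
Step 3: flows [0->1,0=2,3->0] -> levels [7 3 7 7]
Step 4: flows [0->1,0=2,0=3] -> levels [6 4 7 7]
Step 5: flows [0->1,2->0,3->0] -> levels [7 5 6 6]
Step 6: flows [0->1,0->2,0->3] -> levels [4 6 7 7]
Tank 0 first reaches <=4 at step 6

Answer: 6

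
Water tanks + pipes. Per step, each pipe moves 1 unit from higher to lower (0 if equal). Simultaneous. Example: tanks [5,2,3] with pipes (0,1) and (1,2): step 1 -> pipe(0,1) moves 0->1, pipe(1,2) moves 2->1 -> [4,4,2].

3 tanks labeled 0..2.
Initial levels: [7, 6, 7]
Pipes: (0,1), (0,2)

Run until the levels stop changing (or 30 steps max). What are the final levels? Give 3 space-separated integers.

Step 1: flows [0->1,0=2] -> levels [6 7 7]
Step 2: flows [1->0,2->0] -> levels [8 6 6]
Step 3: flows [0->1,0->2] -> levels [6 7 7]
  -> period-2 cycle: step 3 state = step 1 state; never stabilizes
  -> state at step 30: (30-1) mod 2 = 1, same as step 2 -> [8 6 6]

Answer: 8 6 6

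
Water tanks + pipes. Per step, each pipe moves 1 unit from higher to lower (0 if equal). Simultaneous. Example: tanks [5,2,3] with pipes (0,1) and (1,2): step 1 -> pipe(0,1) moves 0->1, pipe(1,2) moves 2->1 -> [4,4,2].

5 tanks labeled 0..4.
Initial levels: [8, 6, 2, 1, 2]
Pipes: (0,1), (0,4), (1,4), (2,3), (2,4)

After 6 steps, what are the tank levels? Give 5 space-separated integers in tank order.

Answer: 4 4 2 4 5

Derivation:
Step 1: flows [0->1,0->4,1->4,2->3,2=4] -> levels [6 6 1 2 4]
Step 2: flows [0=1,0->4,1->4,3->2,4->2] -> levels [5 5 3 1 5]
Step 3: flows [0=1,0=4,1=4,2->3,4->2] -> levels [5 5 3 2 4]
Step 4: flows [0=1,0->4,1->4,2->3,4->2] -> levels [4 4 3 3 5]
Step 5: flows [0=1,4->0,4->1,2=3,4->2] -> levels [5 5 4 3 2]
Step 6: flows [0=1,0->4,1->4,2->3,2->4] -> levels [4 4 2 4 5]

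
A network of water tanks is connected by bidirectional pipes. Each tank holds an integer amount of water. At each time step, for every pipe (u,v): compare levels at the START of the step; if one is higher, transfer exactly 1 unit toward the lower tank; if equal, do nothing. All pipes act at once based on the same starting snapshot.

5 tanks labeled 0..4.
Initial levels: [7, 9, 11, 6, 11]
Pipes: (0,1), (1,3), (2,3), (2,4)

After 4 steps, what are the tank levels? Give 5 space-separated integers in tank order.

Answer: 7 9 11 8 9

Derivation:
Step 1: flows [1->0,1->3,2->3,2=4] -> levels [8 7 10 8 11]
Step 2: flows [0->1,3->1,2->3,4->2] -> levels [7 9 10 8 10]
Step 3: flows [1->0,1->3,2->3,2=4] -> levels [8 7 9 10 10]
Step 4: flows [0->1,3->1,3->2,4->2] -> levels [7 9 11 8 9]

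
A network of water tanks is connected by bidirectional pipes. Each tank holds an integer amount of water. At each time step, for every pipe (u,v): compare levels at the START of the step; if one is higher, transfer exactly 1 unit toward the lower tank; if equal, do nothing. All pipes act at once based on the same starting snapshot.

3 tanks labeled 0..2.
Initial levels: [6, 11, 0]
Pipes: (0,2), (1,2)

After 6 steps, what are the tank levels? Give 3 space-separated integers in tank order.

Answer: 6 6 5

Derivation:
Step 1: flows [0->2,1->2] -> levels [5 10 2]
Step 2: flows [0->2,1->2] -> levels [4 9 4]
Step 3: flows [0=2,1->2] -> levels [4 8 5]
Step 4: flows [2->0,1->2] -> levels [5 7 5]
Step 5: flows [0=2,1->2] -> levels [5 6 6]
Step 6: flows [2->0,1=2] -> levels [6 6 5]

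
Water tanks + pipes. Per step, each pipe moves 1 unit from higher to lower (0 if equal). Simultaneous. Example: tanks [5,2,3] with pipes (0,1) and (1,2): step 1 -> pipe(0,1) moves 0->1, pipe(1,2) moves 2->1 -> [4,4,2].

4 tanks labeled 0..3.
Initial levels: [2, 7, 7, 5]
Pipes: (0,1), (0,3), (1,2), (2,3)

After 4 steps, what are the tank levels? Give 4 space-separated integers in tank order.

Answer: 6 4 7 4

Derivation:
Step 1: flows [1->0,3->0,1=2,2->3] -> levels [4 6 6 5]
Step 2: flows [1->0,3->0,1=2,2->3] -> levels [6 5 5 5]
Step 3: flows [0->1,0->3,1=2,2=3] -> levels [4 6 5 6]
Step 4: flows [1->0,3->0,1->2,3->2] -> levels [6 4 7 4]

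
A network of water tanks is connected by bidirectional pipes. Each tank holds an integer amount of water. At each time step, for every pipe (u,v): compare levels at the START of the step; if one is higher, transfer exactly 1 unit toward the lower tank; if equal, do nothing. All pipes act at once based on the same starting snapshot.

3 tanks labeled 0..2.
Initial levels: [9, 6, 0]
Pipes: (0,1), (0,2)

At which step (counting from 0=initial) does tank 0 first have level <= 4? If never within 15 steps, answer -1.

Answer: -1

Derivation:
Step 1: flows [0->1,0->2] -> levels [7 7 1]
Step 2: flows [0=1,0->2] -> levels [6 7 2]
Step 3: flows [1->0,0->2] -> levels [6 6 3]
Step 4: flows [0=1,0->2] -> levels [5 6 4]
Step 5: flows [1->0,0->2] -> levels [5 5 5]
Step 6: flows [0=1,0=2] -> levels [5 5 5]
  -> stable; tank 0 stays at 5 > 4
Tank 0 never reaches <=4 within 15 steps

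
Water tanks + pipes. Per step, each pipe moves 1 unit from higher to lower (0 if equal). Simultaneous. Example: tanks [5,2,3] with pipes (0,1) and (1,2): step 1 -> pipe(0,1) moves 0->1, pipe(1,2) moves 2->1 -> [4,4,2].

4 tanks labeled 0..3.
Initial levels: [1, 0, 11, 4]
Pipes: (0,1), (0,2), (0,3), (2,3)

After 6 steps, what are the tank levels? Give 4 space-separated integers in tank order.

Step 1: flows [0->1,2->0,3->0,2->3] -> levels [2 1 9 4]
Step 2: flows [0->1,2->0,3->0,2->3] -> levels [3 2 7 4]
Step 3: flows [0->1,2->0,3->0,2->3] -> levels [4 3 5 4]
Step 4: flows [0->1,2->0,0=3,2->3] -> levels [4 4 3 5]
Step 5: flows [0=1,0->2,3->0,3->2] -> levels [4 4 5 3]
Step 6: flows [0=1,2->0,0->3,2->3] -> levels [4 4 3 5]

Answer: 4 4 3 5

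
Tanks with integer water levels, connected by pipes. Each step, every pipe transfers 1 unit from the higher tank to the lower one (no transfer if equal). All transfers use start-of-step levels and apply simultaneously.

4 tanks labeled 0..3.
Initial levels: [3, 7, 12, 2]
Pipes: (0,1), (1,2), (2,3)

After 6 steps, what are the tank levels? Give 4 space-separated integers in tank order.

Answer: 7 5 7 5

Derivation:
Step 1: flows [1->0,2->1,2->3] -> levels [4 7 10 3]
Step 2: flows [1->0,2->1,2->3] -> levels [5 7 8 4]
Step 3: flows [1->0,2->1,2->3] -> levels [6 7 6 5]
Step 4: flows [1->0,1->2,2->3] -> levels [7 5 6 6]
Step 5: flows [0->1,2->1,2=3] -> levels [6 7 5 6]
Step 6: flows [1->0,1->2,3->2] -> levels [7 5 7 5]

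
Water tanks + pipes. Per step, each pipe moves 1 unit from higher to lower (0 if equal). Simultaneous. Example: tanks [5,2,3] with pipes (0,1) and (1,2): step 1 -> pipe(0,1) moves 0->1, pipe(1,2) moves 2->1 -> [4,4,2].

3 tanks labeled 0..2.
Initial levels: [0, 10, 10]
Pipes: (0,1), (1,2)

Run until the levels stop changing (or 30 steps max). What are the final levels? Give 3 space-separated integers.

Step 1: flows [1->0,1=2] -> levels [1 9 10]
Step 2: flows [1->0,2->1] -> levels [2 9 9]
Step 3: flows [1->0,1=2] -> levels [3 8 9]
Step 4: flows [1->0,2->1] -> levels [4 8 8]
Step 5: flows [1->0,1=2] -> levels [5 7 8]
Step 6: flows [1->0,2->1] -> levels [6 7 7]
Step 7: flows [1->0,1=2] -> levels [7 6 7]
Step 8: flows [0->1,2->1] -> levels [6 8 6]
Step 9: flows [1->0,1->2] -> levels [7 6 7]
  -> period-2 cycle: step 9 state = step 7 state; never stabilizes
  -> state at step 30: (30-7) mod 2 = 1, same as step 8 -> [6 8 6]

Answer: 6 8 6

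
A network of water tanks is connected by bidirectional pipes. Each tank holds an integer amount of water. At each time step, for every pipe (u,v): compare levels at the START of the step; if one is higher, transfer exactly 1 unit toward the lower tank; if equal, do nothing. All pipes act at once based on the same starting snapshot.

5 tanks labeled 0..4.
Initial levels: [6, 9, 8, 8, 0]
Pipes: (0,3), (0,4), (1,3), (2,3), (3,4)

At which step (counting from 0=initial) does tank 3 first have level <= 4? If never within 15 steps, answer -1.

Answer: -1

Derivation:
Step 1: flows [3->0,0->4,1->3,2=3,3->4] -> levels [6 8 8 7 2]
Step 2: flows [3->0,0->4,1->3,2->3,3->4] -> levels [6 7 7 7 4]
Step 3: flows [3->0,0->4,1=3,2=3,3->4] -> levels [6 7 7 5 6]
Step 4: flows [0->3,0=4,1->3,2->3,4->3] -> levels [5 6 6 9 5]
Step 5: flows [3->0,0=4,3->1,3->2,3->4] -> levels [6 7 7 5 6]
  -> period-2 cycle (repeats step 3); tank 3 never drops to <=4
Tank 3 never reaches <=4 within 15 steps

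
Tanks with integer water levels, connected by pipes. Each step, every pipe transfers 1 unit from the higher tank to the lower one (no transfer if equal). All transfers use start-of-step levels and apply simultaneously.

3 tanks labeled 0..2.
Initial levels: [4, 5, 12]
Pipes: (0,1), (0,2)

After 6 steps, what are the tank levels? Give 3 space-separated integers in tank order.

Answer: 7 7 7

Derivation:
Step 1: flows [1->0,2->0] -> levels [6 4 11]
Step 2: flows [0->1,2->0] -> levels [6 5 10]
Step 3: flows [0->1,2->0] -> levels [6 6 9]
Step 4: flows [0=1,2->0] -> levels [7 6 8]
Step 5: flows [0->1,2->0] -> levels [7 7 7]
Step 6: flows [0=1,0=2] -> levels [7 7 7]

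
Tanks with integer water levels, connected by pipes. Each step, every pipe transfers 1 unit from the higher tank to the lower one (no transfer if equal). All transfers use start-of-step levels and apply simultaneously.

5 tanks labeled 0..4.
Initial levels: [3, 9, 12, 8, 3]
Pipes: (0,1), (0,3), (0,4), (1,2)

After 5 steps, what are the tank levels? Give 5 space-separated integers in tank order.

Step 1: flows [1->0,3->0,0=4,2->1] -> levels [5 9 11 7 3]
Step 2: flows [1->0,3->0,0->4,2->1] -> levels [6 9 10 6 4]
Step 3: flows [1->0,0=3,0->4,2->1] -> levels [6 9 9 6 5]
Step 4: flows [1->0,0=3,0->4,1=2] -> levels [6 8 9 6 6]
Step 5: flows [1->0,0=3,0=4,2->1] -> levels [7 8 8 6 6]

Answer: 7 8 8 6 6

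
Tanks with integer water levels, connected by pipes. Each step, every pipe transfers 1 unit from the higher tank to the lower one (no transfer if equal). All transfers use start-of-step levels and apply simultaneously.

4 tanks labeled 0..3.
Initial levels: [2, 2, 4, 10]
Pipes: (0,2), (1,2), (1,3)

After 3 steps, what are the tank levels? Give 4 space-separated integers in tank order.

Step 1: flows [2->0,2->1,3->1] -> levels [3 4 2 9]
Step 2: flows [0->2,1->2,3->1] -> levels [2 4 4 8]
Step 3: flows [2->0,1=2,3->1] -> levels [3 5 3 7]

Answer: 3 5 3 7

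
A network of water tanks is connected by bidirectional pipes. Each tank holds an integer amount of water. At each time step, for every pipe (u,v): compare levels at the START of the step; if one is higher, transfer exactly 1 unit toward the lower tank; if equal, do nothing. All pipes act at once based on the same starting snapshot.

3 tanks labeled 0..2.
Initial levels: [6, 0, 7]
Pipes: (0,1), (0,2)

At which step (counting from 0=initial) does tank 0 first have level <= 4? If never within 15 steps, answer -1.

Step 1: flows [0->1,2->0] -> levels [6 1 6]
Step 2: flows [0->1,0=2] -> levels [5 2 6]
Step 3: flows [0->1,2->0] -> levels [5 3 5]
Step 4: flows [0->1,0=2] -> levels [4 4 5]
Tank 0 first reaches <=4 at step 4

Answer: 4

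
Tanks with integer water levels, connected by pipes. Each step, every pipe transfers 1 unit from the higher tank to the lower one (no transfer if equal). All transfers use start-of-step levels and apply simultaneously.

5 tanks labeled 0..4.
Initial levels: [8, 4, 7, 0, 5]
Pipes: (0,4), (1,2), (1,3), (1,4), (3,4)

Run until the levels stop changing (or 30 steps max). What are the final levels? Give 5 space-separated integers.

Answer: 4 3 5 5 7

Derivation:
Step 1: flows [0->4,2->1,1->3,4->1,4->3] -> levels [7 5 6 2 4]
Step 2: flows [0->4,2->1,1->3,1->4,4->3] -> levels [6 4 5 4 5]
Step 3: flows [0->4,2->1,1=3,4->1,4->3] -> levels [5 6 4 5 4]
Step 4: flows [0->4,1->2,1->3,1->4,3->4] -> levels [4 3 5 5 7]
Step 5: flows [4->0,2->1,3->1,4->1,4->3] -> levels [5 6 4 5 4]
  -> period-2 cycle: step 5 state = step 3 state; never stabilizes
  -> state at step 30: (30-3) mod 2 = 1, same as step 4 -> [4 3 5 5 7]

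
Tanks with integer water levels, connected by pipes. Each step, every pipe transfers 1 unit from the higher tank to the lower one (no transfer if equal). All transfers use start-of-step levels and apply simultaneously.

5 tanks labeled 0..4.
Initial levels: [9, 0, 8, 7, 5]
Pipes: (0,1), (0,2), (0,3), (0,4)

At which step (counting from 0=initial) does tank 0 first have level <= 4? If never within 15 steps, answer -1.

Step 1: flows [0->1,0->2,0->3,0->4] -> levels [5 1 9 8 6]
Step 2: flows [0->1,2->0,3->0,4->0] -> levels [7 2 8 7 5]
Step 3: flows [0->1,2->0,0=3,0->4] -> levels [6 3 7 7 6]
Step 4: flows [0->1,2->0,3->0,0=4] -> levels [7 4 6 6 6]
Step 5: flows [0->1,0->2,0->3,0->4] -> levels [3 5 7 7 7]
Tank 0 first reaches <=4 at step 5

Answer: 5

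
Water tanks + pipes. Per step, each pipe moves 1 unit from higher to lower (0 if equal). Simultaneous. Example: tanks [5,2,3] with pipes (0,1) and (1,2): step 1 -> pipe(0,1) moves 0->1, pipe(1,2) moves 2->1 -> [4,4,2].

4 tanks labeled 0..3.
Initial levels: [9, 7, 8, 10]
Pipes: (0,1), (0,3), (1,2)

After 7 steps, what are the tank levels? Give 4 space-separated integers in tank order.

Answer: 8 9 8 9

Derivation:
Step 1: flows [0->1,3->0,2->1] -> levels [9 9 7 9]
Step 2: flows [0=1,0=3,1->2] -> levels [9 8 8 9]
Step 3: flows [0->1,0=3,1=2] -> levels [8 9 8 9]
Step 4: flows [1->0,3->0,1->2] -> levels [10 7 9 8]
Step 5: flows [0->1,0->3,2->1] -> levels [8 9 8 9]
  -> period-2 cycle: step 5 state = step 3 state
  -> state at step 7: (7-3) mod 2 = 0, same as step 3 -> [8 9 8 9]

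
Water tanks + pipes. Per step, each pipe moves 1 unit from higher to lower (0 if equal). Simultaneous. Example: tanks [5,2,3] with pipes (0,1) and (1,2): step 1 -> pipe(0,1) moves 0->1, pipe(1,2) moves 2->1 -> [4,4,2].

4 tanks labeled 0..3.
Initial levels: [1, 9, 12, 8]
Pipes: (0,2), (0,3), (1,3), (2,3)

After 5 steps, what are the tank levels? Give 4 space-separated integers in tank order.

Step 1: flows [2->0,3->0,1->3,2->3] -> levels [3 8 10 9]
Step 2: flows [2->0,3->0,3->1,2->3] -> levels [5 9 8 8]
Step 3: flows [2->0,3->0,1->3,2=3] -> levels [7 8 7 8]
Step 4: flows [0=2,3->0,1=3,3->2] -> levels [8 8 8 6]
Step 5: flows [0=2,0->3,1->3,2->3] -> levels [7 7 7 9]

Answer: 7 7 7 9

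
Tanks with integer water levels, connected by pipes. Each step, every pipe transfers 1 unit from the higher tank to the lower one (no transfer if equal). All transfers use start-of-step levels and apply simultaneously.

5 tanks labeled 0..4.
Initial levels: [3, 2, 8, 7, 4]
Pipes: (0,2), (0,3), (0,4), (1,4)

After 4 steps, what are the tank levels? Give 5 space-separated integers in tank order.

Answer: 6 4 5 5 4

Derivation:
Step 1: flows [2->0,3->0,4->0,4->1] -> levels [6 3 7 6 2]
Step 2: flows [2->0,0=3,0->4,1->4] -> levels [6 2 6 6 4]
Step 3: flows [0=2,0=3,0->4,4->1] -> levels [5 3 6 6 4]
Step 4: flows [2->0,3->0,0->4,4->1] -> levels [6 4 5 5 4]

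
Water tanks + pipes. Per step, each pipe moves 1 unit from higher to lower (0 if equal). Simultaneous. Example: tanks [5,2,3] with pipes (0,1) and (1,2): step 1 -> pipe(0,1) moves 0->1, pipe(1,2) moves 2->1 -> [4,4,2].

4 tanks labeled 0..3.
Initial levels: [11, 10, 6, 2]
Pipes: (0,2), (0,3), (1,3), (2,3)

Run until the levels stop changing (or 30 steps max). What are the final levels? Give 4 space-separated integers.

Step 1: flows [0->2,0->3,1->3,2->3] -> levels [9 9 6 5]
Step 2: flows [0->2,0->3,1->3,2->3] -> levels [7 8 6 8]
Step 3: flows [0->2,3->0,1=3,3->2] -> levels [7 8 8 6]
Step 4: flows [2->0,0->3,1->3,2->3] -> levels [7 7 6 9]
Step 5: flows [0->2,3->0,3->1,3->2] -> levels [7 8 8 6]
  -> period-2 cycle: step 5 state = step 3 state; never stabilizes
  -> state at step 30: (30-3) mod 2 = 1, same as step 4 -> [7 7 6 9]

Answer: 7 7 6 9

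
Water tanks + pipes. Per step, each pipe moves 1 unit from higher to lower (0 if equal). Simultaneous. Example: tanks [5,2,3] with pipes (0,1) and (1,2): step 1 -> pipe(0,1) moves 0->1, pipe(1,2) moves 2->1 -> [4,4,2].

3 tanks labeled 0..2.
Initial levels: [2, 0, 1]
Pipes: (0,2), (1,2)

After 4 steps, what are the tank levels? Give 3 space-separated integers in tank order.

Answer: 1 1 1

Derivation:
Step 1: flows [0->2,2->1] -> levels [1 1 1]
Step 2: flows [0=2,1=2] -> levels [1 1 1]
  -> stable; steps 3..4 unchanged -> [1 1 1]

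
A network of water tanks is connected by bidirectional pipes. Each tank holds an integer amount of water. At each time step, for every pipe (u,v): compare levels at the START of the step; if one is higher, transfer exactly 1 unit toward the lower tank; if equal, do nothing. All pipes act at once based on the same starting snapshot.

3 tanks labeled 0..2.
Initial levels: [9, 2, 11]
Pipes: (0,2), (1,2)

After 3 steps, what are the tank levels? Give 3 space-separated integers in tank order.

Step 1: flows [2->0,2->1] -> levels [10 3 9]
Step 2: flows [0->2,2->1] -> levels [9 4 9]
Step 3: flows [0=2,2->1] -> levels [9 5 8]

Answer: 9 5 8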